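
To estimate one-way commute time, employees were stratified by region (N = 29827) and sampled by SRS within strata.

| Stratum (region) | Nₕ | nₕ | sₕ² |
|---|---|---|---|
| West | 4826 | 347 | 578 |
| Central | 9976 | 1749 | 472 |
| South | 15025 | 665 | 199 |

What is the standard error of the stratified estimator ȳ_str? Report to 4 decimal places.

Var(ȳ_str) = Σₕ Wₕ²(1 − fₕ)sₕ²/nₕ with Wₕ = Nₕ/N, N = 29827.
West: Wₕ = 0.16179971; term = 0.16179971²·(1 − 0.07190220)·578/347 = 0.040471341.
Central: Wₕ = 0.33446206; term = 0.33446206²·(1 − 0.17532077)·472/1749 = 0.02489608.
South: Wₕ = 0.50373822; term = 0.50373822²·(1 − 0.04425957)·199/665 = 0.072574024.
Sum = 0.13794145.
SE = √(0.13794145) = 0.3714.

0.3714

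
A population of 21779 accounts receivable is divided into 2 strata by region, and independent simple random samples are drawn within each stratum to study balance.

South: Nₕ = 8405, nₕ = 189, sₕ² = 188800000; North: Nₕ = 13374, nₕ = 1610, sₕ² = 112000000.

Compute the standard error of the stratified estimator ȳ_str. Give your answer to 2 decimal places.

Var(ȳ_str) = Σₕ Wₕ²(1 − fₕ)sₕ²/nₕ with Wₕ = Nₕ/N, N = 21779.
South: Wₕ = 0.38592222; term = 0.38592222²·(1 − 0.02248662)·188800000/189 = 145432.83.
North: Wₕ = 0.61407778; term = 0.61407778²·(1 − 0.12038283)·112000000/1610 = 23074.517.
Sum = 168507.35.
SE = √(168507.35) = 410.50.

410.50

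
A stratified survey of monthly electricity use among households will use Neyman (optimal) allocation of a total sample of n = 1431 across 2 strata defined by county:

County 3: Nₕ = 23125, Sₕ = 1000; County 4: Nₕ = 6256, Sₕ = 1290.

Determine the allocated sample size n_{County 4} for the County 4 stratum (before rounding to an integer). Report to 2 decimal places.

Neyman allocation: nₕ = n·NₕSₕ / Σⱼ NⱼSⱼ.
Σ NⱼSⱼ = 23125·1000 + 6256·1290 = 3.119524 × 10^7.
n_{County 4} = 1431·6256·1290 / (3.119524 × 10^7) = 370.20.

370.20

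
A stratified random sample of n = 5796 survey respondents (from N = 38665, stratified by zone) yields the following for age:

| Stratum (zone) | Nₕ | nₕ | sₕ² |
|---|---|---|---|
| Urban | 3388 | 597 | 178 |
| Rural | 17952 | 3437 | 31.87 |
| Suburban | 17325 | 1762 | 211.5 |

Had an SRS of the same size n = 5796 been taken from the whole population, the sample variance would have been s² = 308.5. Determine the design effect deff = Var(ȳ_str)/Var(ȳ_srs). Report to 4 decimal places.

Var(ȳ_str) = Σ Wₕ²(1−fₕ)sₕ²/nₕ with Wₕ = Nₕ/38665:
  Urban: (3388/38665)²·(1−597/3388)·178/597 = 0.0018858749
  Rural: (17952/38665)²·(1−3437/17952)·31.87/3437 = 0.0016162048
  Suburban: (17325/38665)²·(1−1762/17325)·211.5/1762 = 0.021648858
  → Var(ȳ_str) = 0.025150938.
Var(ȳ_srs) = (1 − 5796/38665)·308.5/5796 = 0.045247571.
deff = 0.025150938 / 0.045247571 = 0.5559.

0.5559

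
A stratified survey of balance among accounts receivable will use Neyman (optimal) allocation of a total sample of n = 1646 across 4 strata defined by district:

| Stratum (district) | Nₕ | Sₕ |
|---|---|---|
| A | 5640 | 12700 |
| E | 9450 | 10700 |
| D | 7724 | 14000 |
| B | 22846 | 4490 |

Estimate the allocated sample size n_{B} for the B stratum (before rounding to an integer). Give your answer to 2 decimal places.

440.32

Neyman allocation: nₕ = n·NₕSₕ / Σⱼ NⱼSⱼ.
Σ NⱼSⱼ = 5640·12700 + 9450·10700 + 7724·14000 + 22846·4490 = 3.8345754 × 10^8.
n_{B} = 1646·22846·4490 / (3.8345754 × 10^8) = 440.32.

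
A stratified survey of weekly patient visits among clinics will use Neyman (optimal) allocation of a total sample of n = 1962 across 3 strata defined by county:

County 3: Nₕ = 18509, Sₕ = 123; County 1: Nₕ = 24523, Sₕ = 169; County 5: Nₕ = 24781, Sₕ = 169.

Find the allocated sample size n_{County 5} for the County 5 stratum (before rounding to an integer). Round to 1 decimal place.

Neyman allocation: nₕ = n·NₕSₕ / Σⱼ NⱼSⱼ.
Σ NⱼSⱼ = 18509·123 + 24523·169 + 24781·169 = 1.0608983 × 10^7.
n_{County 5} = 1962·24781·169 / (1.0608983 × 10^7) = 774.5.

774.5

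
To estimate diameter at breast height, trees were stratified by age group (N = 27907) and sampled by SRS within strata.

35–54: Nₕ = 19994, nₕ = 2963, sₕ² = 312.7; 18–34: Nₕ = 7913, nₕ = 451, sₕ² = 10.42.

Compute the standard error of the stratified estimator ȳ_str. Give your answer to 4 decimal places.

0.2188

Var(ȳ_str) = Σₕ Wₕ²(1 − fₕ)sₕ²/nₕ with Wₕ = Nₕ/N, N = 27907.
35–54: Wₕ = 0.71645107; term = 0.71645107²·(1 − 0.14819446)·312.7/2963 = 0.046143418.
18–34: Wₕ = 0.28354893; term = 0.28354893²·(1 − 0.05699482)·10.42/451 = 0.0017517063.
Sum = 0.047895124.
SE = √(0.047895124) = 0.2188.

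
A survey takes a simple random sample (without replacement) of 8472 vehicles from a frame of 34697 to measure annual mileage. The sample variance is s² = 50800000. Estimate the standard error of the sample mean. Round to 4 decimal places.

67.3210

Under SRS without replacement, Var(ȳ) = (1 − f)·s²/n with f = n/N = 8472/34697 = 0.24417097.
Var(ȳ) = (1 − 0.24417097)·50800000/8472 = 0.75582903·5996.2229 = 4532.1193.
SE(ȳ) = √(4532.1193) = 67.3210.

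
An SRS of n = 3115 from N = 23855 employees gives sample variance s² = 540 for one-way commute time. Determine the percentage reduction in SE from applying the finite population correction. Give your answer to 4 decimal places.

6.7573

f = n/N = 3115/23855 = 0.13058059.
SE_no-fpc = √(s²/n) = 0.4163589; SE_fpc = √((1−f)s²/n) = 0.38822413.
Ratio = √(1−f) = 0.93242662. Reduction = 100·(1 − 0.93242662) = 6.7573%.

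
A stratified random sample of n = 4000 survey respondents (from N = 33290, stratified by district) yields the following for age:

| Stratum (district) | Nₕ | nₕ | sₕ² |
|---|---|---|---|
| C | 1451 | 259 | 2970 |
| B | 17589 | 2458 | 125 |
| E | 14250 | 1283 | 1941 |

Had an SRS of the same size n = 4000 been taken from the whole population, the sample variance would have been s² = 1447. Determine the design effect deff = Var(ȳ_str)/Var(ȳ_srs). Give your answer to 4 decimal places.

Var(ȳ_str) = Σ Wₕ²(1−fₕ)sₕ²/nₕ with Wₕ = Nₕ/33290:
  C: (1451/33290)²·(1−259/1451)·2970/259 = 0.017896692
  B: (17589/33290)²·(1−2458/17589)·125/2458 = 0.012212634
  E: (14250/33290)²·(1−1283/14250)·1941/1283 = 0.2522468
  → Var(ȳ_str) = 0.28235613.
Var(ȳ_srs) = (1 − 4000/33290)·1447/4000 = 0.31828349.
deff = 0.28235613 / 0.31828349 = 0.8871.

0.8871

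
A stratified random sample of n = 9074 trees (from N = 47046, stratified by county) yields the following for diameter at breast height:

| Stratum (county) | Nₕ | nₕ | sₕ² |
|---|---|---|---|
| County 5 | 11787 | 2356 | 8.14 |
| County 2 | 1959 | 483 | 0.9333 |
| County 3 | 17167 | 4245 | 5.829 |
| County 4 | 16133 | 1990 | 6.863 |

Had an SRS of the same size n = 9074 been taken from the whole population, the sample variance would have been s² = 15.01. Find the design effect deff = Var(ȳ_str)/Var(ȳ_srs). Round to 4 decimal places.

0.5012

Var(ȳ_str) = Σ Wₕ²(1−fₕ)sₕ²/nₕ with Wₕ = Nₕ/47046:
  County 5: (11787/47046)²·(1−2356/11787)·8.14/2356 = 1.7352607 × 10^-4
  County 2: (1959/47046)²·(1−483/1959)·0.9333/483 = 2.5243497 × 10^-6
  County 3: (17167/47046)²·(1−4245/17167)·5.829/4245 = 1.3762429 × 10^-4
  County 4: (16133/47046)²·(1−1990/16133)·6.863/1990 = 3.5552667 × 10^-4
  → Var(ȳ_str) = 6.6920138 × 10^-4.
Var(ȳ_srs) = (1 − 9074/47046)·15.01/9074 = 0.0013351273.
deff = (6.6920138 × 10^-4) / 0.0013351273 = 0.5012.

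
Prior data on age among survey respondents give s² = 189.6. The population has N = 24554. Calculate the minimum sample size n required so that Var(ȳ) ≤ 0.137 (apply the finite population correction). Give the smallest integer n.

1311

Without fpc, n₀ = s²/D = 189.6/0.137 = 1383.9416.
With fpc, (1 − n/N)·s²/n ≤ D requires n ≥ n₀/(1 + n₀/N) = 1383.9416/(1 + 1383.9416/24554) = 1310.1002.
Rounding up, n = 1311.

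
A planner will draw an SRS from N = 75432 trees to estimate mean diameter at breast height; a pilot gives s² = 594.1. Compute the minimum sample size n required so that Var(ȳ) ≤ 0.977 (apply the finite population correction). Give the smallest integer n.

Without fpc, n₀ = s²/D = 594.1/0.977 = 608.0860.
With fpc, (1 − n/N)·s²/n ≤ D requires n ≥ n₀/(1 + n₀/N) = 608.0860/(1 + 608.0860/75432) = 603.2232.
Rounding up, n = 604.

604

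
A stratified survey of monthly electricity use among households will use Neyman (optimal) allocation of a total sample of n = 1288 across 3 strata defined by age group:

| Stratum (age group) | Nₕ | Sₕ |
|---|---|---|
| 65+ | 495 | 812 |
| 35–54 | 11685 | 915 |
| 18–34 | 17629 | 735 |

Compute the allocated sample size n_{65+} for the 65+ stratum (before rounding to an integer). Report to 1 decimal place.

Neyman allocation: nₕ = n·NₕSₕ / Σⱼ NⱼSⱼ.
Σ NⱼSⱼ = 495·812 + 11685·915 + 17629·735 = 2.405103 × 10^7.
n_{65+} = 1288·495·812 / (2.405103 × 10^7) = 21.5.

21.5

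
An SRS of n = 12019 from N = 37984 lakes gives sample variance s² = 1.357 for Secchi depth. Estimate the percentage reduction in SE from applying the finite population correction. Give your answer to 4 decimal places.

f = n/N = 12019/37984 = 0.31642270.
SE_no-fpc = √(s²/n) = 0.010625656; SE_fpc = √((1−f)s²/n) = 0.0087851579.
Ratio = √(1−f) = 0.82678733. Reduction = 100·(1 − 0.82678733) = 17.3213%.

17.3213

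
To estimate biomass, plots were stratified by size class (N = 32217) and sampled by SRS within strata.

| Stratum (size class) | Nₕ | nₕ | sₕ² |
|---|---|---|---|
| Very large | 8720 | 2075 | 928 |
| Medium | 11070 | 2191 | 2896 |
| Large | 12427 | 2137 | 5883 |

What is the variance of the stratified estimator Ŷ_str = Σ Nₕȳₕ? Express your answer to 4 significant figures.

Var(Ŷ_str) = Σₕ Nₕ²(1 − fₕ)sₕ²/nₕ.
Very large: 8720²·(1 − 2075/8720)·928/2075 = 2.5914411 × 10^7.
Medium: 11070²·(1 − 2191/11070)·2896/2191 = 1.2991756 × 10^8.
Large: 12427²·(1 − 2137/12427)·5883/2137 = 3.5202702 × 10^8.
Sum = 5.0785899 × 10^8.

5.079 × 10^8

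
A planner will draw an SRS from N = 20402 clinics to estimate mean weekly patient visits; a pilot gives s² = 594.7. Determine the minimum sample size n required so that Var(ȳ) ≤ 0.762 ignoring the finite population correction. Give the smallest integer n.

781

Without fpc, n₀ = s²/D = 594.7/0.762 = 780.4462.
Rounding up, n = 781.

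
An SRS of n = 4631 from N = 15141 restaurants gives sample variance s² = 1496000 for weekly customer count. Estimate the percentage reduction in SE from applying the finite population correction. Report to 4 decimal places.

f = n/N = 4631/15141 = 0.30585827.
SE_no-fpc = √(s²/n) = 17.973324; SE_fpc = √((1−f)s²/n) = 14.974505.
Ratio = √(1−f) = 0.83315169. Reduction = 100·(1 − 0.83315169) = 16.6848%.

16.6848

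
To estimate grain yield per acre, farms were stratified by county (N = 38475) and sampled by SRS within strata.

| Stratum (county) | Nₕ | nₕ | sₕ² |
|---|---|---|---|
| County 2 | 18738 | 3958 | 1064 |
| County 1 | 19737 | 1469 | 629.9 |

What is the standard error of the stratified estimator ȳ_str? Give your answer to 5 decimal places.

0.39336

Var(ȳ_str) = Σₕ Wₕ²(1 − fₕ)sₕ²/nₕ with Wₕ = Nₕ/N, N = 38475.
County 2: Wₕ = 0.48701754; term = 0.48701754²·(1 − 0.21122852)·1064/3958 = 0.05029285.
County 1: Wₕ = 0.51298246; term = 0.51298246²·(1 − 0.07442874)·629.9/1469 = 0.10443948.
Sum = 0.15473233.
SE = √(0.15473233) = 0.39336.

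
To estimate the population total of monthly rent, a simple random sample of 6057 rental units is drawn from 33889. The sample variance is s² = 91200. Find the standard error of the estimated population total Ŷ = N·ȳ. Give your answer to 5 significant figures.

119170

Var(Ŷ) = N²·Var(ȳ) = N²·(1 − n/N)·s²/n.
f = 6057/33889 = 0.17873056; Var(ȳ) = 0.82126944·91200/6057 = 12.36582.
Var(Ŷ) = 33889² · 12.36582 = 1.4201703 × 10^10.
SE(Ŷ) = √(1.4201703 × 10^10) = 119170.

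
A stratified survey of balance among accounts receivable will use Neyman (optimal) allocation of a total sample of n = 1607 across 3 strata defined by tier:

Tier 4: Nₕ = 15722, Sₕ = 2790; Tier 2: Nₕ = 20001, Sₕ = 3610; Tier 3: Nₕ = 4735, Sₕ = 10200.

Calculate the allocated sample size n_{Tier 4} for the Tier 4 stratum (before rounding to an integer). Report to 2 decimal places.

428.86

Neyman allocation: nₕ = n·NₕSₕ / Σⱼ NⱼSⱼ.
Σ NⱼSⱼ = 15722·2790 + 20001·3610 + 4735·10200 = 1.6436499 × 10^8.
n_{Tier 4} = 1607·15722·2790 / (1.6436499 × 10^8) = 428.86.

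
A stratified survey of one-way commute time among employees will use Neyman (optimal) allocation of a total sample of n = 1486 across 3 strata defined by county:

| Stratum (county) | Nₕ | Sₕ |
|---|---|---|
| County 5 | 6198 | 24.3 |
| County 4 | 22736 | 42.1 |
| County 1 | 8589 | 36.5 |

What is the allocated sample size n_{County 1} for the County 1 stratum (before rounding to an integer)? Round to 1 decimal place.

327.8

Neyman allocation: nₕ = n·NₕSₕ / Σⱼ NⱼSⱼ.
Σ NⱼSⱼ = 6198·24.3 + 22736·42.1 + 8589·36.5 = 1.4212955 × 10^6.
n_{County 1} = 1486·8589·36.5 / (1.4212955 × 10^6) = 327.8.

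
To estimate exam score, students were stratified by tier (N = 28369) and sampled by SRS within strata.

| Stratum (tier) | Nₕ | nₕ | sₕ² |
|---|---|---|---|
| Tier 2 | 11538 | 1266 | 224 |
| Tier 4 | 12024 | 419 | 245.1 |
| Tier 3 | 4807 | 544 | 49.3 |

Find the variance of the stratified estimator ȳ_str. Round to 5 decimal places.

Var(ȳ_str) = Σₕ Wₕ²(1 − fₕ)sₕ²/nₕ with Wₕ = Nₕ/N, N = 28369.
Tier 2: Wₕ = 0.40671155; term = 0.40671155²·(1 − 0.10972439)·224/1266 = 0.026056243.
Tier 4: Wₕ = 0.42384293; term = 0.42384293²·(1 − 0.03484697)·245.1/419 = 0.10142274.
Tier 3: Wₕ = 0.16944552; term = 0.16944552²·(1 − 0.11316830)·49.3/544 = 0.002307541.
Sum = 0.12978652.

0.12979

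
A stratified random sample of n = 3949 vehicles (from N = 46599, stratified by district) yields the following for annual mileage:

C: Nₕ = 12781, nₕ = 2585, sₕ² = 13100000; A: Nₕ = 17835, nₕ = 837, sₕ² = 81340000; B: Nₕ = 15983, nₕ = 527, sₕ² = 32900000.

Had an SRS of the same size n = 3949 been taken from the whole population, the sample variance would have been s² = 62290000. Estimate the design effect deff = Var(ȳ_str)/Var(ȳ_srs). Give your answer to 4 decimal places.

1.4528

Var(ȳ_str) = Σ Wₕ²(1−fₕ)sₕ²/nₕ with Wₕ = Nₕ/46599:
  C: (12781/46599)²·(1−2585/12781)·13100000/2585 = 304.12507
  A: (17835/46599)²·(1−837/17835)·81340000/837 = 13567.395
  B: (15983/46599)²·(1−527/15983)·32900000/527 = 7102.1117
  → Var(ȳ_str) = 20973.632.
Var(ȳ_srs) = (1 − 3949/46599)·62290000/3949 = 14436.89.
deff = 20973.632 / 14436.89 = 1.4528.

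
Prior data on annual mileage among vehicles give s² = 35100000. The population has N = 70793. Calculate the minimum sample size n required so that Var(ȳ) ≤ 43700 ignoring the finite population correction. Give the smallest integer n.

Without fpc, n₀ = s²/D = 35100000/43700 = 803.2037.
Rounding up, n = 804.

804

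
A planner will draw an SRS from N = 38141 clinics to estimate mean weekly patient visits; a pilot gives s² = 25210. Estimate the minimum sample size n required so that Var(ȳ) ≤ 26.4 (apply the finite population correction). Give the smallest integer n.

932

Without fpc, n₀ = s²/D = 25210/26.4 = 954.9242.
With fpc, (1 − n/N)·s²/n ≤ D requires n ≥ n₀/(1 + n₀/N) = 954.9242/(1 + 954.9242/38141) = 931.6000.
Rounding up, n = 932.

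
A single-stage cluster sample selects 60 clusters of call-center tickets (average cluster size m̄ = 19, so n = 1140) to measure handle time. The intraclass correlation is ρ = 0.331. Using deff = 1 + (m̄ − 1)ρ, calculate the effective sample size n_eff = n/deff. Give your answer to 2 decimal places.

163.84

deff = 1 + (19 − 1)·0.331 = 1 + 5.958 = 6.958.
n_eff = 1140 / 6.958 = 163.84.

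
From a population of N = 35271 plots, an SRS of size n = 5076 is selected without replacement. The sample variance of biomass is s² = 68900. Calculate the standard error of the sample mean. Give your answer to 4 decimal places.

3.4088

Under SRS without replacement, Var(ȳ) = (1 − f)·s²/n with f = n/N = 5076/35271 = 0.14391426.
Var(ȳ) = (1 − 0.14391426)·68900/5076 = 0.85608574·13.57368 = 11.620234.
SE(ȳ) = √(11.620234) = 3.4088.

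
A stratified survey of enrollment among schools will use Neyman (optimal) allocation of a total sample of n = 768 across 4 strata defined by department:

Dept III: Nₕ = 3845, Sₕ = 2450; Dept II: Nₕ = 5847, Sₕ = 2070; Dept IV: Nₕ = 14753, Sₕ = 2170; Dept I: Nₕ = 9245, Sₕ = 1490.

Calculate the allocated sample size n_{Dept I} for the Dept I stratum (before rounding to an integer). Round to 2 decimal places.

Neyman allocation: nₕ = n·NₕSₕ / Σⱼ NⱼSⱼ.
Σ NⱼSⱼ = 3845·2450 + 5847·2070 + 14753·2170 + 9245·1490 = 6.73126 × 10^7.
n_{Dept I} = 768·9245·1490 / (6.73126 × 10^7) = 157.17.

157.17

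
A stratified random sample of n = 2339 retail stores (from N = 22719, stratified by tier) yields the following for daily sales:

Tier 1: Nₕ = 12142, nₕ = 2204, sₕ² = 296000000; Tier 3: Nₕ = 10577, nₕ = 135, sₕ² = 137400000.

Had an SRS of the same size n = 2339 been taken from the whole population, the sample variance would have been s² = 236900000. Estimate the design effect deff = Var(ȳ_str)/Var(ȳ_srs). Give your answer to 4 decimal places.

2.7426

Var(ȳ_str) = Σ Wₕ²(1−fₕ)sₕ²/nₕ with Wₕ = Nₕ/22719:
  Tier 1: (12142/22719)²·(1−2204/12142)·296000000/2204 = 31397.2
  Tier 3: (10577/22719)²·(1−135/10577)·137400000/135 = 217781.37
  → Var(ȳ_str) = 249178.57.
Var(ȳ_srs) = (1 − 2339/22719)·236900000/2339 = 90855.204.
deff = 249178.57 / 90855.204 = 2.7426.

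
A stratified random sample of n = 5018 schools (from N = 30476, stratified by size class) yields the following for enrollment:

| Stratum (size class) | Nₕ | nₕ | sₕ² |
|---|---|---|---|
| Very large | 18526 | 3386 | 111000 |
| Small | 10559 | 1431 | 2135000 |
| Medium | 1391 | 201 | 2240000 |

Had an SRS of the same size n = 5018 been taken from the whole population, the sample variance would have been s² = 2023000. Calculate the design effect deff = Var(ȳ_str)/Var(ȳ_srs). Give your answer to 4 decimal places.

0.5481

Var(ȳ_str) = Σ Wₕ²(1−fₕ)sₕ²/nₕ with Wₕ = Nₕ/30476:
  Very large: (18526/30476)²·(1−3386/18526)·111000/3386 = 9.8998276
  Small: (10559/30476)²·(1−1431/10559)·2135000/1431 = 154.82487
  Medium: (1391/30476)²·(1−201/1391)·2240000/201 = 19.861412
  → Var(ȳ_str) = 184.58611.
Var(ȳ_srs) = (1 − 5018/30476)·2023000/5018 = 336.76856.
deff = 184.58611 / 336.76856 = 0.5481.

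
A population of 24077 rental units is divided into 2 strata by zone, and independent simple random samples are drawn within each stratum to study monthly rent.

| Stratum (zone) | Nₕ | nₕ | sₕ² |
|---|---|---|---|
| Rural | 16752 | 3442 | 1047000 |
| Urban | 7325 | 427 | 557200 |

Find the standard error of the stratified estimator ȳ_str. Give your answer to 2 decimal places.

Var(ȳ_str) = Σₕ Wₕ²(1 − fₕ)sₕ²/nₕ with Wₕ = Nₕ/N, N = 24077.
Rural: Wₕ = 0.69576775; term = 0.69576775²·(1 − 0.20546800)·1047000/3442 = 116.99729.
Urban: Wₕ = 0.30423225; term = 0.30423225²·(1 − 0.05829352)·557200/427 = 113.73897.
Sum = 230.73626.
SE = √(230.73626) = 15.19.

15.19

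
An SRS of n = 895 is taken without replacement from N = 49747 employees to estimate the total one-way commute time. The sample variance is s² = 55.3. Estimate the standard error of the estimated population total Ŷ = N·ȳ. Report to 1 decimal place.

12253.9

Var(Ŷ) = N²·Var(ȳ) = N²·(1 − n/N)·s²/n.
f = 895/49747 = 0.01799103; Var(ȳ) = 0.98200897·55.3/895 = 0.060676085.
Var(Ŷ) = 49747² · 0.060676085 = 1.5015899 × 10^8.
SE(Ŷ) = √(1.5015899 × 10^8) = 12253.9.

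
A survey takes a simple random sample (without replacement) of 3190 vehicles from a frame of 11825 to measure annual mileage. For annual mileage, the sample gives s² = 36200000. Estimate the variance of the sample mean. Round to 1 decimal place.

8286.7

Under SRS without replacement, Var(ȳ) = (1 − f)·s²/n with f = n/N = 3190/11825 = 0.26976744.
Var(ȳ) = (1 − 0.26976744)·36200000/3190 = 0.73023256·11347.962 = 8286.6516.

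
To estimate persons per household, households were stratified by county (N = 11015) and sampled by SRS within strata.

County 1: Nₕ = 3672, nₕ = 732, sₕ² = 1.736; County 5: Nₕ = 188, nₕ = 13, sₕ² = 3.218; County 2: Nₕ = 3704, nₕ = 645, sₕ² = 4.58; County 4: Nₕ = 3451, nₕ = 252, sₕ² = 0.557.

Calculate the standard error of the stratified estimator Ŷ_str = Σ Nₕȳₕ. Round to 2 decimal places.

372.30

Var(Ŷ_str) = Σₕ Nₕ²(1 − fₕ)sₕ²/nₕ.
County 1: 3672²·(1 − 732/3672)·1.736/732 = 25602.87.
County 5: 188²·(1 − 13/188)·3.218/13 = 8144.0154.
County 2: 3704²·(1 − 645/3704)·4.58/645 = 80455.589.
County 4: 3451²·(1 − 252/3451)·0.557/252 = 24401.35.
Sum = 138603.82.
SE = √(138603.82) = 372.30.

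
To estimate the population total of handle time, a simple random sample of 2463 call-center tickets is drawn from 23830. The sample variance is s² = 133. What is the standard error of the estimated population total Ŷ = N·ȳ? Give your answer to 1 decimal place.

Var(Ŷ) = N²·Var(ȳ) = N²·(1 − n/N)·s²/n.
f = 2463/23830 = 0.10335711; Var(ȳ) = 0.89664289·133/2463 = 0.048417988.
Var(Ŷ) = 23830² · 0.048417988 = 2.749507 × 10^7.
SE(Ŷ) = √(2.749507 × 10^7) = 5243.6.

5243.6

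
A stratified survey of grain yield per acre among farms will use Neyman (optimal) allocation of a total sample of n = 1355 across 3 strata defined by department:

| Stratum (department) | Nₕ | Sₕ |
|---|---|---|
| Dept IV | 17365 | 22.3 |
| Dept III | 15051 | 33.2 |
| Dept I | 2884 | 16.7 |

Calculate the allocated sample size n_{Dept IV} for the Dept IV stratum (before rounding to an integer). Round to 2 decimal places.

Neyman allocation: nₕ = n·NₕSₕ / Σⱼ NⱼSⱼ.
Σ NⱼSⱼ = 17365·22.3 + 15051·33.2 + 2884·16.7 = 935095.5.
n_{Dept IV} = 1355·17365·22.3 / 935095.5 = 561.13.

561.13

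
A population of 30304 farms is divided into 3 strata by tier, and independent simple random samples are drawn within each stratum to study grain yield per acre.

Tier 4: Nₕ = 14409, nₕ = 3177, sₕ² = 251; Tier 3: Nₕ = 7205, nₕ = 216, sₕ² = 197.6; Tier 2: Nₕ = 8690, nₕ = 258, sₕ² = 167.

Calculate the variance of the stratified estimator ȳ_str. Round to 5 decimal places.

Var(ȳ_str) = Σₕ Wₕ²(1 − fₕ)sₕ²/nₕ with Wₕ = Nₕ/N, N = 30304.
Tier 4: Wₕ = 0.47548178; term = 0.47548178²·(1 − 0.22048720)·251/3177 = 0.013923471.
Tier 3: Wₕ = 0.23775739; term = 0.23775739²·(1 − 0.02997918)·197.6/216 = 0.050162861.
Tier 2: Wₕ = 0.28676082; term = 0.28676082²·(1 − 0.02968930)·167/258 = 0.051647253.
Sum = 0.11573359.

0.11573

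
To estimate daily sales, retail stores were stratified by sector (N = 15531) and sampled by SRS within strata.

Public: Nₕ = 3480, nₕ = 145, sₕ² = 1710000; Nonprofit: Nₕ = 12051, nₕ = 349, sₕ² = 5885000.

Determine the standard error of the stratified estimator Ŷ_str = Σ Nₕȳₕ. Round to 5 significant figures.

Var(Ŷ_str) = Σₕ Nₕ²(1 − fₕ)sₕ²/nₕ.
Public: 3480²·(1 − 145/3480)·1710000/145 = 1.368684 × 10^11.
Nonprofit: 12051²·(1 − 349/12051)·5885000/349 = 2.3779582 × 10^12.
Sum = 2.5148266 × 10^12.
SE = √(2.5148266 × 10^12) = 1.5858 × 10^6.

1.5858 × 10^6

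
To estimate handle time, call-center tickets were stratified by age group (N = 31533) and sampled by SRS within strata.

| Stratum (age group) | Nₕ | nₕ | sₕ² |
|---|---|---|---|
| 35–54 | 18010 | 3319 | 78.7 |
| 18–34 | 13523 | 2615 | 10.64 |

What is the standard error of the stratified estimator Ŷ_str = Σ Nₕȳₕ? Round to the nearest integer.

2622

Var(Ŷ_str) = Σₕ Nₕ²(1 − fₕ)sₕ²/nₕ.
35–54: 18010²·(1 − 3319/18010)·78.7/3319 = 6.2738272 × 10^6.
18–34: 13523²·(1 − 2615/13523)·10.64/2615 = 600189.11.
Sum = 6.8740163 × 10^6.
SE = √(6.8740163 × 10^6) = 2622.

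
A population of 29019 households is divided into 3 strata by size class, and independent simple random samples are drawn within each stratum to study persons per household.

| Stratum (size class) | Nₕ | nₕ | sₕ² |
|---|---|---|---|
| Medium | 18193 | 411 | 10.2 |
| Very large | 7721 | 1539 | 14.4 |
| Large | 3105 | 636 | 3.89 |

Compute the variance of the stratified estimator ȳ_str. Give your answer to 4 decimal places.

0.0101

Var(ȳ_str) = Σₕ Wₕ²(1 − fₕ)sₕ²/nₕ with Wₕ = Nₕ/N, N = 29019.
Medium: Wₕ = 0.62693408; term = 0.62693408²·(1 − 0.02259111)·10.2/411 = 0.0095340712.
Very large: Wₕ = 0.26606706; term = 0.26606706²·(1 − 0.19932651)·14.4/1539 = 5.3034874 × 10^-4.
Large: Wₕ = 0.10699886; term = 0.10699886²·(1 − 0.20483092)·3.89/636 = 5.5681419 × 10^-5.
Sum = 0.010120101.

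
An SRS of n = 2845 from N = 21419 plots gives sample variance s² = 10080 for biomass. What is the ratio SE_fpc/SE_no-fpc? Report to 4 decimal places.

f = n/N = 2845/21419 = 0.13282600.
SE_no-fpc = √(s²/n) = 1.8823013; SE_fpc = √((1−f)s²/n) = 1.7528399.
Ratio = √(1−f) = 0.93122178.

0.9312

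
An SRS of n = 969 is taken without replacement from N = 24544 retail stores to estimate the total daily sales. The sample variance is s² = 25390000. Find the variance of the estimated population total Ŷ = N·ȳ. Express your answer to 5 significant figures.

1.5161 × 10^13

Var(Ŷ) = N²·Var(ȳ) = N²·(1 − n/N)·s²/n.
f = 969/24544 = 0.03948012; Var(ȳ) = 0.96051988·25390000/969 = 25167.802.
Var(Ŷ) = 24544² · 25167.802 = 1.5161284 × 10^13.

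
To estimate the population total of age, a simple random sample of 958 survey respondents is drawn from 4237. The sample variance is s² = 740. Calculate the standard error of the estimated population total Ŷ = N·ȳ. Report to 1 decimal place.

Var(Ŷ) = N²·Var(ȳ) = N²·(1 − n/N)·s²/n.
f = 958/4237 = 0.22610338; Var(ȳ) = 0.77389662·740/958 = 0.59779071.
Var(Ŷ) = 4237² · 0.59779071 = 1.073164 × 10^7.
SE(Ŷ) = √(1.073164 × 10^7) = 3275.9.

3275.9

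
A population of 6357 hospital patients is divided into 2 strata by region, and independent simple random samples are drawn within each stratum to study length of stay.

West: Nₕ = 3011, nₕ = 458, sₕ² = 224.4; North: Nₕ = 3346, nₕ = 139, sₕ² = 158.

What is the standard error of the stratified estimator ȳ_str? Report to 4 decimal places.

Var(ȳ_str) = Σₕ Wₕ²(1 − fₕ)sₕ²/nₕ with Wₕ = Nₕ/N, N = 6357.
West: Wₕ = 0.47365109; term = 0.47365109²·(1 − 0.15210893)·224.4/458 = 0.093199702.
North: Wₕ = 0.52634891; term = 0.52634891²·(1 − 0.04154214)·158/139 = 0.30183025.
Sum = 0.39502995.
SE = √(0.39502995) = 0.6285.

0.6285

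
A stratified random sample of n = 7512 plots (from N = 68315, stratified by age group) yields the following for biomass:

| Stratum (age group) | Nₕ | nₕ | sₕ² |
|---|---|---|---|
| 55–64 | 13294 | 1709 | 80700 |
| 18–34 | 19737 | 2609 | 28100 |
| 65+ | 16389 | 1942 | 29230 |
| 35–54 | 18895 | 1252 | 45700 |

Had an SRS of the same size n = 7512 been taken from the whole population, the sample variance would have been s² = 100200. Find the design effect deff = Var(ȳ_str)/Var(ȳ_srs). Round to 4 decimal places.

Var(ȳ_str) = Σ Wₕ²(1−fₕ)sₕ²/nₕ with Wₕ = Nₕ/68315:
  55–64: (13294/68315)²·(1−1709/13294)·80700/1709 = 1.5582999
  18–34: (19737/68315)²·(1−2609/19737)·28100/2609 = 0.78016757
  65+: (16389/68315)²·(1−1942/16389)·29230/1942 = 0.76362049
  35–54: (18895/68315)²·(1−1252/18895)·45700/1252 = 2.6073483
  → Var(ȳ_str) = 5.7094363.
Var(ȳ_srs) = (1 − 7512/68315)·100200/7512 = 11.871923.
deff = 5.7094363 / 11.871923 = 0.4809.

0.4809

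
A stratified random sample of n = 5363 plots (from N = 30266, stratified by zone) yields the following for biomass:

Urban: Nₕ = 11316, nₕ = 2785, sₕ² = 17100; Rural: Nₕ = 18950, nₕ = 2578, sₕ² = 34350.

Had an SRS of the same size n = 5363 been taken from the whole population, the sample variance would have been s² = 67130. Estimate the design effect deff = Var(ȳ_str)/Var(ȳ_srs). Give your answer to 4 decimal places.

0.5010

Var(ȳ_str) = Σ Wₕ²(1−fₕ)sₕ²/nₕ with Wₕ = Nₕ/30266:
  Urban: (11316/30266)²·(1−2785/11316)·17100/2785 = 0.64707368
  Rural: (18950/30266)²·(1−2578/18950)·34350/2578 = 4.5127858
  → Var(ȳ_str) = 5.1598595.
Var(ȳ_srs) = (1 − 5363/30266)·67130/5363 = 10.299247.
deff = 5.1598595 / 10.299247 = 0.5010.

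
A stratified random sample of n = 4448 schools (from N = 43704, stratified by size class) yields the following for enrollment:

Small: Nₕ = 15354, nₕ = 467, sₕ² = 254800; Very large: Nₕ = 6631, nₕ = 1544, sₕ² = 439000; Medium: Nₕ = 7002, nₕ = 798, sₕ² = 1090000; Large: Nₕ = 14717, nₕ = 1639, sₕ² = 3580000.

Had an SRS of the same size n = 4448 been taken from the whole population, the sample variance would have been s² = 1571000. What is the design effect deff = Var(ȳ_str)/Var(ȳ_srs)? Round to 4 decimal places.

Var(ȳ_str) = Σ Wₕ²(1−fₕ)sₕ²/nₕ with Wₕ = Nₕ/43704:
  Small: (15354/43704)²·(1−467/15354)·254800/467 = 65.293341
  Very large: (6631/43704)²·(1−1544/6631)·439000/1544 = 5.0212936
  Medium: (7002/43704)²·(1−798/7002)·1090000/798 = 31.06527
  Large: (14717/43704)²·(1−1639/14717)·3580000/1639 = 220.10115
  → Var(ȳ_str) = 321.48105.
Var(ȳ_srs) = (1 − 4448/43704)·1571000/4448 = 317.24608.
deff = 321.48105 / 317.24608 = 1.0133.

1.0133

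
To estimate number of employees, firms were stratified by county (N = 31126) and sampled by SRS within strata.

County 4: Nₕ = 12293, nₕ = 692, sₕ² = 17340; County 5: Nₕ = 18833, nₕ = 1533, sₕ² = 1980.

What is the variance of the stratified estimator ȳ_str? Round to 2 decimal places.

4.12

Var(ȳ_str) = Σₕ Wₕ²(1 − fₕ)sₕ²/nₕ with Wₕ = Nₕ/N, N = 31126.
County 4: Wₕ = 0.39494313; term = 0.39494313²·(1 − 0.05629220)·17340/692 = 3.6884991.
County 5: Wₕ = 0.60505687; term = 0.60505687²·(1 − 0.08139967)·1980/1533 = 0.43435219.
Sum = 4.1228513.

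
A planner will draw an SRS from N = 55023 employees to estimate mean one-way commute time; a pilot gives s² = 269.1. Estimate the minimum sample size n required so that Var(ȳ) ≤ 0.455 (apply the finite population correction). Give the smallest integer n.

Without fpc, n₀ = s²/D = 269.1/0.455 = 591.4286.
With fpc, (1 − n/N)·s²/n ≤ D requires n ≥ n₀/(1 + n₀/N) = 591.4286/(1 + 591.4286/55023) = 585.1391.
Rounding up, n = 586.

586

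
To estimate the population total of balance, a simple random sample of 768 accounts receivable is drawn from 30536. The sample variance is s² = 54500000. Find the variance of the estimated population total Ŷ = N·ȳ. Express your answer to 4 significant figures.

Var(Ŷ) = N²·Var(ȳ) = N²·(1 − n/N)·s²/n.
f = 768/30536 = 0.02515064; Var(ȳ) = 0.97484936·54500000/768 = 69178.763.
Var(Ŷ) = 30536² · 69178.763 = 6.450555 × 10^13.

6.451 × 10^13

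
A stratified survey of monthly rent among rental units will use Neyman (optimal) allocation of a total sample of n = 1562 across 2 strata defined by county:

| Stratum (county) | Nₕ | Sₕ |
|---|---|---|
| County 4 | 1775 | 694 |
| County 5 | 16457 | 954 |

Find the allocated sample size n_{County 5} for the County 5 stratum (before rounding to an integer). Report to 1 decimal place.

1448.4

Neyman allocation: nₕ = n·NₕSₕ / Σⱼ NⱼSⱼ.
Σ NⱼSⱼ = 1775·694 + 16457·954 = 1.6931828 × 10^7.
n_{County 5} = 1562·16457·954 / (1.6931828 × 10^7) = 1448.4.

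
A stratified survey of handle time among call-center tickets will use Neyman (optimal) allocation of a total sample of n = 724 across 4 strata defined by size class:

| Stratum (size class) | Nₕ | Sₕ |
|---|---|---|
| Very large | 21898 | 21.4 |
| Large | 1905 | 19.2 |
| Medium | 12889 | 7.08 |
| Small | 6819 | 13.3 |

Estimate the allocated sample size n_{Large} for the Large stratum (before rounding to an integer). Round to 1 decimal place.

Neyman allocation: nₕ = n·NₕSₕ / Σⱼ NⱼSⱼ.
Σ NⱼSⱼ = 21898·21.4 + 1905·19.2 + 12889·7.08 + 6819·13.3 = 687140.02.
n_{Large} = 724·1905·19.2 / 687140.02 = 38.5.

38.5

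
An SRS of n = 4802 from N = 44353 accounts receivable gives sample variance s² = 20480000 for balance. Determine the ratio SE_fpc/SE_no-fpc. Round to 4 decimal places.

f = n/N = 4802/44353 = 0.10826776.
SE_no-fpc = √(s²/n) = 65.306122; SE_fpc = √((1−f)s²/n) = 61.6696.
Ratio = √(1−f) = 0.94431575.

0.9443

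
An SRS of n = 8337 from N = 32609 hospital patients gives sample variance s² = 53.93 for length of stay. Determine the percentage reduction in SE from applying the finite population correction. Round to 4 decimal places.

f = n/N = 8337/32609 = 0.25566561.
SE_no-fpc = √(s²/n) = 0.080428563; SE_fpc = √((1−f)s²/n) = 0.069389595.
Ratio = √(1−f) = 0.86274816. Reduction = 100·(1 − 0.86274816) = 13.7252%.

13.7252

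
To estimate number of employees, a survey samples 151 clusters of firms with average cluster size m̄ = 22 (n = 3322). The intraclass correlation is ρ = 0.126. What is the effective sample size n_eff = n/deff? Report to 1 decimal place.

911.1

deff = 1 + (22 − 1)·0.126 = 1 + 2.646 = 3.646.
n_eff = 3322 / 3.646 = 911.1.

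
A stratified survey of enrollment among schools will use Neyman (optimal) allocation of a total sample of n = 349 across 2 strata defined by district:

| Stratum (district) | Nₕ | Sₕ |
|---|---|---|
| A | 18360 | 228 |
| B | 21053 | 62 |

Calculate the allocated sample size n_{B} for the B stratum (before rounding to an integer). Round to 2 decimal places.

Neyman allocation: nₕ = n·NₕSₕ / Σⱼ NⱼSⱼ.
Σ NⱼSⱼ = 18360·228 + 21053·62 = 5.491366 × 10^6.
n_{B} = 349·21053·62 / (5.491366 × 10^6) = 82.96.

82.96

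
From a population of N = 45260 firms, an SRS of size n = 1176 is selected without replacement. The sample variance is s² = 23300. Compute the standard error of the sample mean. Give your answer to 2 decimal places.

4.39

Under SRS without replacement, Var(ȳ) = (1 − f)·s²/n with f = n/N = 1176/45260 = 0.02598321.
Var(ȳ) = (1 − 0.02598321)·23300/1176 = 0.97401679·19.812925 = 19.298122.
SE(ȳ) = √(19.298122) = 4.39.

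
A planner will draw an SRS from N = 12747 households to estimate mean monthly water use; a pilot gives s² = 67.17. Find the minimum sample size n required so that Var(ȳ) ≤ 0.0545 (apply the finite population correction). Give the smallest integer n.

1124

Without fpc, n₀ = s²/D = 67.17/0.0545 = 1232.4771.
With fpc, (1 − n/N)·s²/n ≤ D requires n ≥ n₀/(1 + n₀/N) = 1232.4771/(1 + 1232.4771/12747) = 1123.8178.
Rounding up, n = 1124.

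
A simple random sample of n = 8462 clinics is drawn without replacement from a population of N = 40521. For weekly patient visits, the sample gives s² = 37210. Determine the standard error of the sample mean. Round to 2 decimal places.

1.87

Under SRS without replacement, Var(ȳ) = (1 − f)·s²/n with f = n/N = 8462/40521 = 0.20882999.
Var(ȳ) = (1 − 0.20882999)·37210/8462 = 0.79117001·4.3973056 = 3.4790163.
SE(ȳ) = √(3.4790163) = 1.87.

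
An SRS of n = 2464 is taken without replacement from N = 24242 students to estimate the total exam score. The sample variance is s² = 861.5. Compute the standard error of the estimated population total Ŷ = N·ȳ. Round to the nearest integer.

13586

Var(Ŷ) = N²·Var(ȳ) = N²·(1 − n/N)·s²/n.
f = 2464/24242 = 0.10164178; Var(ȳ) = 0.89835822·861.5/2464 = 0.31409724.
Var(Ŷ) = 24242² · 0.31409724 = 1.8458696 × 10^8.
SE(Ŷ) = √(1.8458696 × 10^8) = 13586.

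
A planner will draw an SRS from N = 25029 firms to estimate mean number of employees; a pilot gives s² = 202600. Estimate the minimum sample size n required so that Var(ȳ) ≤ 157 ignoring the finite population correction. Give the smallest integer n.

Without fpc, n₀ = s²/D = 202600/157 = 1290.4459.
Rounding up, n = 1291.

1291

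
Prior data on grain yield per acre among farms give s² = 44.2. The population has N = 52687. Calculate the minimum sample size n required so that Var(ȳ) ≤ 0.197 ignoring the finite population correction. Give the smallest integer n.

225

Without fpc, n₀ = s²/D = 44.2/0.197 = 224.3655.
Rounding up, n = 225.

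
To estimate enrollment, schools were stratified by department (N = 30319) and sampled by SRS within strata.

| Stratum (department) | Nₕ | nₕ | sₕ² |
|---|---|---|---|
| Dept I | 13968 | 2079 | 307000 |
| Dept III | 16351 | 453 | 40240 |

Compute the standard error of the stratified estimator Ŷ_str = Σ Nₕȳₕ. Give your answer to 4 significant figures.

Var(Ŷ_str) = Σₕ Nₕ²(1 − fₕ)sₕ²/nₕ.
Dept I: 13968²·(1 − 2079/13968)·307000/2079 = 2.4522426 × 10^10.
Dept III: 16351²·(1 − 453/16351)·40240/453 = 2.3091204 × 10^10.
Sum = 4.761363 × 10^10.
SE = √(4.761363 × 10^10) = 218200.

218200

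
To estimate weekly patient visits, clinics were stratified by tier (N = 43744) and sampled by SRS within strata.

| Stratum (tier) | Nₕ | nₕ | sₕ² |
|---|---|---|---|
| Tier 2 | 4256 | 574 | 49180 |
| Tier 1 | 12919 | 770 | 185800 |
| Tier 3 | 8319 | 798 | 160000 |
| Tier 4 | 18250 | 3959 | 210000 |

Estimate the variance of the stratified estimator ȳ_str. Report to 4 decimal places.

34.2791

Var(ȳ_str) = Σₕ Wₕ²(1 − fₕ)sₕ²/nₕ with Wₕ = Nₕ/N, N = 43744.
Tier 2: Wₕ = 0.09729334; term = 0.09729334²·(1 − 0.13486842)·49180/574 = 0.7016573.
Tier 1: Wₕ = 0.29533193; term = 0.29533193²·(1 − 0.05960214)·185800/770 = 19.791897.
Tier 3: Wₕ = 0.19017465; term = 0.19017465²·(1 − 0.09592499)·160000/798 = 6.5558169.
Tier 4: Wₕ = 0.41720007; term = 0.41720007²·(1 − 0.21693151)·210000/3959 = 7.2297336.
Sum = 34.279105.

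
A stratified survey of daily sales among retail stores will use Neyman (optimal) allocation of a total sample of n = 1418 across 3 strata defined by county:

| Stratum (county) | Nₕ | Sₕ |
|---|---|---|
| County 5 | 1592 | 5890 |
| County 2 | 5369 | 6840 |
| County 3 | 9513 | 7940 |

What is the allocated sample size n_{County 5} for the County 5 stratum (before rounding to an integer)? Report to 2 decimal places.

109.31

Neyman allocation: nₕ = n·NₕSₕ / Σⱼ NⱼSⱼ.
Σ NⱼSⱼ = 1592·5890 + 5369·6840 + 9513·7940 = 1.2163406 × 10^8.
n_{County 5} = 1418·1592·5890 / (1.2163406 × 10^8) = 109.31.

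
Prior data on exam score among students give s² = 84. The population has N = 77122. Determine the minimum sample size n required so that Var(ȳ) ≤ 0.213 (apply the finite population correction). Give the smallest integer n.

Without fpc, n₀ = s²/D = 84/0.213 = 394.3662.
With fpc, (1 − n/N)·s²/n ≤ D requires n ≥ n₀/(1 + n₀/N) = 394.3662/(1 + 394.3662/77122) = 392.3599.
Rounding up, n = 393.

393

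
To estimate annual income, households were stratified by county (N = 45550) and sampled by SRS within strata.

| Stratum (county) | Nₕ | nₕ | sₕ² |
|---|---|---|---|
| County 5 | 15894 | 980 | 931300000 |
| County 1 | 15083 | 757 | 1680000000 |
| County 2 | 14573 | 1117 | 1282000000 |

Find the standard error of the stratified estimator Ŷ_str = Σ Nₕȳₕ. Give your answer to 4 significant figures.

3.049 × 10^7

Var(Ŷ_str) = Σₕ Nₕ²(1 − fₕ)sₕ²/nₕ.
County 5: 15894²·(1 − 980/15894)·931300000/980 = 2.2526352 × 10^14.
County 1: 15083²·(1 − 757/15083)·1680000000/757 = 4.7954137 × 10^14.
County 2: 14573²·(1 − 1117/14573)·1282000000/1117 = 2.2506077 × 10^14.
Sum = 9.2986566 × 10^14.
SE = √(9.2986566 × 10^14) = 3.049 × 10^7.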